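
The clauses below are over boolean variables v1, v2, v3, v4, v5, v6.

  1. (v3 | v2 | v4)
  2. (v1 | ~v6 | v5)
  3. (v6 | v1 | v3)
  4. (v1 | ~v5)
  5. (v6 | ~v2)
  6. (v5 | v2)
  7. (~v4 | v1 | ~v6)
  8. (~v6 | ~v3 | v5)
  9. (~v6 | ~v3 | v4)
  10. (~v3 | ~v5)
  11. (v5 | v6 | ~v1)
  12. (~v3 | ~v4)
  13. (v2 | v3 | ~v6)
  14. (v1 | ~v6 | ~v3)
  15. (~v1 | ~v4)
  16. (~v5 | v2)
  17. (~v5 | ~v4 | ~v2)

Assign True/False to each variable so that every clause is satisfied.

Try v1 = True.
  then v4 is forced to False.
The remaining clauses are satisfied by v2 = True, v3 = False, v5 = True, v6 = True.

v1=T, v2=T, v3=F, v4=F, v5=T, v6=T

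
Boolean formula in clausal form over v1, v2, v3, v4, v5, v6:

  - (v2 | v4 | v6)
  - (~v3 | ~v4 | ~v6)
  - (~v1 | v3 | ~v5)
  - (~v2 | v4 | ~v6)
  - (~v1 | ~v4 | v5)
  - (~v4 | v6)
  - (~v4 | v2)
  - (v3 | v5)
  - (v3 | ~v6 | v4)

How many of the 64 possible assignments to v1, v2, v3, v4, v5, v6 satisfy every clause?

10

Case analysis on v4 and v6:
  v4=T, v6=T: remaining (v1,v2,v3,v5) ∈ {(F,T,F,T)} — 1.
  v4=T, v6=F: a clause becomes empty — 0.
  v4=F, v6=T: remaining (v1,v2,v3,v5) ∈ {(F,F,T,F); (F,F,T,T); (T,F,T,F); (T,F,T,T)} — 4.
  v4=F, v6=F: 5 of the 16 assignments to (v1,v2,v3,v5) work.
Total: 1 + 0 + 4 + 5 = 10.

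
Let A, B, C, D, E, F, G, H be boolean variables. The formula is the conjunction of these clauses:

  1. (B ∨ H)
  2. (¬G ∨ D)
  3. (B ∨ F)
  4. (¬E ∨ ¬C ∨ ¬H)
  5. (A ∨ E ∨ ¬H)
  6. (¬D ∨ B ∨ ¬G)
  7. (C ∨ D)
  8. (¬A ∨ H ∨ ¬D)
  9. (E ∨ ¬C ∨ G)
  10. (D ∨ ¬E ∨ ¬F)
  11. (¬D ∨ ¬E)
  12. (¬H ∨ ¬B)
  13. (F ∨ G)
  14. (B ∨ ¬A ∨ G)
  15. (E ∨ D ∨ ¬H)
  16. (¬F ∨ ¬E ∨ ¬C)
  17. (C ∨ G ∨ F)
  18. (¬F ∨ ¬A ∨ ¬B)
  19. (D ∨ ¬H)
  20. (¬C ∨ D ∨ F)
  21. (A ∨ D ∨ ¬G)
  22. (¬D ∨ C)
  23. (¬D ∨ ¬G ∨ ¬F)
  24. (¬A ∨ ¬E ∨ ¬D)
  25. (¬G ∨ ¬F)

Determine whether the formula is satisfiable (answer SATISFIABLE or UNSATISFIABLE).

SATISFIABLE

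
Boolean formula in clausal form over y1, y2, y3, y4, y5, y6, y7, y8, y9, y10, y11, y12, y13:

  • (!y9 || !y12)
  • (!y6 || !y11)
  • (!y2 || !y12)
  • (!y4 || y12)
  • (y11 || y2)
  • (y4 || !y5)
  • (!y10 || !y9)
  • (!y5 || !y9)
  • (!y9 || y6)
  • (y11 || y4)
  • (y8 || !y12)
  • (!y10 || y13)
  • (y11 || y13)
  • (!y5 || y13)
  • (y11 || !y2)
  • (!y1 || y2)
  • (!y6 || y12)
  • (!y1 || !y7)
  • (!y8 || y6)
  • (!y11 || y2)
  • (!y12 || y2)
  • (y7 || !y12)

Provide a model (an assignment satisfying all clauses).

Pure literal: y1 appears only negated; assign y1 = False.
Pure literal: y5 appears only negated; assign y5 = False.
Set y2 = True and propagate.
  then y12 is forced to False.
  then y4 is forced to False.
  then y11 is forced to True.
  then y6 is forced to False.
  then y9 is forced to False.
  then y8 is forced to False.
Set y10 = True and propagate.
  then y13 is forced to True.
y3, y7 are now unconstrained; take y3 = True, y7 = True.

y1=False, y2=True, y3=True, y4=False, y5=False, y6=False, y7=True, y8=False, y9=False, y10=True, y11=True, y12=False, y13=True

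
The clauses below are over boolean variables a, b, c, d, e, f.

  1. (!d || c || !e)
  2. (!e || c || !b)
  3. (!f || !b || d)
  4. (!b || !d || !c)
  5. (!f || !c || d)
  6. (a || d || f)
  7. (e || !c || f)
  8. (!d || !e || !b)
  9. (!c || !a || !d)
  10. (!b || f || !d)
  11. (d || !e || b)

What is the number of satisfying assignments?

14

Case analysis on d and b:
  d=T, b=T: remaining (a,c,e,f) ∈ {(F,F,F,T); (T,F,F,T)} — 2.
  d=T, b=F: 7 of the 16 assignments to (a,c,e,f) work.
  d=F, b=T: remaining (a,c,e,f) ∈ {(T,F,F,F); (T,T,T,F)} — 2.
  d=F, b=F: remaining (a,c,e,f) ∈ {(F,F,F,T); (T,F,F,F); (T,F,F,T)} — 3.
Total: 2 + 7 + 2 + 3 = 14.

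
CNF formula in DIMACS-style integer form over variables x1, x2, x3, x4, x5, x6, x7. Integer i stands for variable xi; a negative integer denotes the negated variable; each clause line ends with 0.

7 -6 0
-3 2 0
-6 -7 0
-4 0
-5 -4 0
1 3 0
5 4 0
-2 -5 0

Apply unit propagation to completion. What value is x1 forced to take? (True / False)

True

Unit clause (¬x4) sets x4 = False.
In (x4 ∨ x5), x4 is now false; x5 must hold, so x5 = True.
(¬x5 ∨ ¬x2) with x5 = True leaves only ¬x2, so x2 = False.
From (¬x3 ∨ x2) and x2 = False: x3 = False.
(x3 ∨ x1): since x3 = False, the clause reduces to (x1). x1 = True.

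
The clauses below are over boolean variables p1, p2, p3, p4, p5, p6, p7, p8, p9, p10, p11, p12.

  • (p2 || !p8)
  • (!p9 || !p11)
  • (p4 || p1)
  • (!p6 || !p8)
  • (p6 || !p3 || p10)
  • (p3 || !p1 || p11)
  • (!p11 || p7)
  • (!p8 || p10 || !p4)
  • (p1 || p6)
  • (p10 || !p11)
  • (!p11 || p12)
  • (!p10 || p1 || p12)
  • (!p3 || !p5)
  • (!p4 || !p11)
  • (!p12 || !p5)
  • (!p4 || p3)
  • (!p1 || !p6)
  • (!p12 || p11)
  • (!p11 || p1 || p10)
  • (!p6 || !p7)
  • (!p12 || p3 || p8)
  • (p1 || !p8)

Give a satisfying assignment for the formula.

p2 occurs only positively in the remaining clauses — set p2 = True.
Pure literal: p5 appears only negated; assign p5 = False.
Try p1 = True.
  then p6 is forced to False.
The remaining clauses are satisfied by p3 = True, p4 = True, p7 = True, p8 = True, p9 = False, p10 = True, p11 = False, p12 = False.

p1=T, p2=T, p3=T, p4=T, p5=F, p6=F, p7=T, p8=T, p9=F, p10=T, p11=F, p12=F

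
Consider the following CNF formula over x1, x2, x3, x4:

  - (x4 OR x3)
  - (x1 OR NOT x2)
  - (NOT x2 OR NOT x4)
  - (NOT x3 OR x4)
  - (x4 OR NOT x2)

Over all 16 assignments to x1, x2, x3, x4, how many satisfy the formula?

The models are:
  x1=F x2=F x3=F x4=T
  x1=F x2=F x3=T x4=T
  x1=T x2=F x3=F x4=T
  x1=T x2=F x3=T x4=T
That's 4 in total.

4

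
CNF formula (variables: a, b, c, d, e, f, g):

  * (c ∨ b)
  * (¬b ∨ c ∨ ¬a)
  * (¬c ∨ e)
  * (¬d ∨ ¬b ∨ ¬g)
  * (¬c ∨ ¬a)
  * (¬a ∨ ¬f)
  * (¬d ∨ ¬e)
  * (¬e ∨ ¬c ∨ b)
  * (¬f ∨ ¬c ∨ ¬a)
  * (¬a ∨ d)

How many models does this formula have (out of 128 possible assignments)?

14

Split on c, then a.
  c=T, a=T: a clause becomes empty — 0.
  c=T, a=F: remaining (b,d,e,f,g) ∈ {(T,F,T,F,F); (T,F,T,F,T); (T,F,T,T,F); (T,F,T,T,T)} — 4.
  c=F, a=T: a clause becomes empty — 0.
  c=F, a=F: f free; 5 ways for (b,d,e,g) × 2^1 = 10.
Total: 0 + 4 + 0 + 10 = 14.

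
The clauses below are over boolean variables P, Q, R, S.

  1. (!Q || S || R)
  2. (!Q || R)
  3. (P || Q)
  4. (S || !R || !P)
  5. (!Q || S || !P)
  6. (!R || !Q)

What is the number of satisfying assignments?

The models are:
  P=T Q=F R=F S=F
  P=T Q=F R=F S=T
  P=T Q=F R=T S=T
That's 3 in total.

3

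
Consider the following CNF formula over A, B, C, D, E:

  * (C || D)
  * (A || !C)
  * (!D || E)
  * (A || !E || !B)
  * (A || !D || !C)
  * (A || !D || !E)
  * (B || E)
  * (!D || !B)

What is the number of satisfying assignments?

The models are:
  A=1 B=0 C=0 D=1 E=1
  A=1 B=0 C=1 D=0 E=1
  A=1 B=0 C=1 D=1 E=1
  A=1 B=1 C=1 D=0 E=0
  A=1 B=1 C=1 D=0 E=1
Count: 5.

5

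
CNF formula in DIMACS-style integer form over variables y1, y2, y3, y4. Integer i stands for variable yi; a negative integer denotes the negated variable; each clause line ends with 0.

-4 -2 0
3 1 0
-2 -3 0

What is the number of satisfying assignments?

7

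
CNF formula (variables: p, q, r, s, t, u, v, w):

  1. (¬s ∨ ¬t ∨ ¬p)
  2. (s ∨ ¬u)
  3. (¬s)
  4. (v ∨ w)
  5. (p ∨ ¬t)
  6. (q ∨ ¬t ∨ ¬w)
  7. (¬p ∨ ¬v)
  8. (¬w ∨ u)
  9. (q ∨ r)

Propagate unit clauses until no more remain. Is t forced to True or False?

False

Unit clause (¬s) sets s = False.
(¬u ∨ s) with s = False leaves only ¬u, so u = False.
(u ∨ ¬w) with u = False leaves only ¬w, so w = False.
(v ∨ w) with w = False leaves only v, so v = True.
From (¬v ∨ ¬p) and v = True: p = False.
(p ∨ ¬t): since p = False, the clause reduces to (¬t). t = False.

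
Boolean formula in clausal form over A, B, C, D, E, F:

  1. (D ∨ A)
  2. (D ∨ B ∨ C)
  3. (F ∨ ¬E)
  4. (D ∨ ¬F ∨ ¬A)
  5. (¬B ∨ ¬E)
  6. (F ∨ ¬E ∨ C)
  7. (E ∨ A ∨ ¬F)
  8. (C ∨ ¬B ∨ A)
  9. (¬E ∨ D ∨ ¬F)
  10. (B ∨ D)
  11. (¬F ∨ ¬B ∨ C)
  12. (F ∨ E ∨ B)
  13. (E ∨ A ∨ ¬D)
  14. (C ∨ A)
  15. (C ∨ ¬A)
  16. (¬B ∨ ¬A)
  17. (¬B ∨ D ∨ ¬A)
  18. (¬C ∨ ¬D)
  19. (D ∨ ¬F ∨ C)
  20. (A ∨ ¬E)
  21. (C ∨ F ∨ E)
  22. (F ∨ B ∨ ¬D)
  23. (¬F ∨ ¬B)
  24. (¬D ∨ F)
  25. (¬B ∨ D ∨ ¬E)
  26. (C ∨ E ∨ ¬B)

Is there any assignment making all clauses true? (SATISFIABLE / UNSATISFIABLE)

UNSATISFIABLE

B = True:
  propagation gives E=False, A=False, D=True; an empty clause results — contradiction.
B = False:
  propagation gives D=True, C=False, A=True; an empty clause results — contradiction.
Every branch closes, so no satisfying assignment exists.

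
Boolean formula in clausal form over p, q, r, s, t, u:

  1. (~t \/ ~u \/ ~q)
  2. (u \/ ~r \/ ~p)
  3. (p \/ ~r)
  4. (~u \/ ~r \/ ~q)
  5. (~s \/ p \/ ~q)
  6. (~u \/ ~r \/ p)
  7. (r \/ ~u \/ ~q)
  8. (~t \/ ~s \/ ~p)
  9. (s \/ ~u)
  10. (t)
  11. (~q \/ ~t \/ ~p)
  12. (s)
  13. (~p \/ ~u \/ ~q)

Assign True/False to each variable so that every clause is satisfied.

The clause (t) is unit: t must be True.
Unit propagation: (s) forces s = True.
Unit propagation: (~p) forces p = False.
Unit propagation: (~r) forces r = False.
Unit propagation: (~q) forces q = False.
u is now unconstrained; take u = False.

p=0, q=0, r=0, s=1, t=1, u=0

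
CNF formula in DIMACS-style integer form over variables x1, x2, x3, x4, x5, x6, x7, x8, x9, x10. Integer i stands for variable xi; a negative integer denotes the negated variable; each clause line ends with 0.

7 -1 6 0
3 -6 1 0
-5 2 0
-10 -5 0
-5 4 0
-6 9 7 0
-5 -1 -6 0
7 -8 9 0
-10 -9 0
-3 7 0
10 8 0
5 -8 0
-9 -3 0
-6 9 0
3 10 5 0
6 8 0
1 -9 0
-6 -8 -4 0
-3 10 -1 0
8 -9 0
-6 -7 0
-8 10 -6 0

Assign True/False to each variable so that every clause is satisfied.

Pure literal: x2 appears only positively; assign x2 = True.
Set x1 = True and propagate.
Set x3 = False and propagate.
For the remaining variables, x4 = True, x5 = True, x6 = False, x7 = True, x8 = True, x9 = False, x10 = False works.
Every clause has at least one true literal under this assignment.

x1 = 1, x2 = 1, x3 = 0, x4 = 1, x5 = 1, x6 = 0, x7 = 1, x8 = 1, x9 = 0, x10 = 0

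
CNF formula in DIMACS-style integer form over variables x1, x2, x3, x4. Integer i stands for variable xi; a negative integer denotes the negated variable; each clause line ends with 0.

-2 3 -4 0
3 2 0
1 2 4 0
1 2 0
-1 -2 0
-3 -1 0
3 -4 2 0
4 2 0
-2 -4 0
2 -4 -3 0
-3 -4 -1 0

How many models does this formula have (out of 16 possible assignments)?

Satisfying assignments:
  x1=F x2=T x3=F x4=F
  x1=F x2=T x3=T x4=F
Count: 2.

2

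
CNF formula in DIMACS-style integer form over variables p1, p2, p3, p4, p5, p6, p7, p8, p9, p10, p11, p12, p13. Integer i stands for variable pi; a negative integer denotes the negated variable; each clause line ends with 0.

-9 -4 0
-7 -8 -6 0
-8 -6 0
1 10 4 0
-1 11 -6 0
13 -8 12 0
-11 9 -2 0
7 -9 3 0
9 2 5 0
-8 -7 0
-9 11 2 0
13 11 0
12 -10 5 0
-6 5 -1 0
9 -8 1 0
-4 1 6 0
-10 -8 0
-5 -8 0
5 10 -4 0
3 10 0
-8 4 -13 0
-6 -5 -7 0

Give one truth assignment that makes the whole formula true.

Pure literal: p8 appears only negated; assign p8 = False.
Branch on p1: take p1 = False.
Branch on p2: take p2 = True.
For the remaining variables, p3 = False, p4 = False, p5 = True, p6 = False, p7 = True, p9 = True, p10 = True, p11 = False, p12 = False, p13 = True works.

p1=False  p2=True  p3=False  p4=False  p5=True  p6=False  p7=True  p8=False  p9=True  p10=True  p11=False  p12=False  p13=True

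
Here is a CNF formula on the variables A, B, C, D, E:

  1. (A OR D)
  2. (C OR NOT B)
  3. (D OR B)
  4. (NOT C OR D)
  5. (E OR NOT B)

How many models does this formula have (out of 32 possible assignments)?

Case analysis on B and D:
  B=T, D=T: remaining (A,C,E) ∈ {(F,T,T); (T,T,T)} — 2.
  B=T, D=F: a clause becomes empty — 0.
  B=F, D=T: A, C, E free → 2^3 = 8.
  B=F, D=F: a clause becomes empty — 0.
Total: 2 + 0 + 8 + 0 = 10.

10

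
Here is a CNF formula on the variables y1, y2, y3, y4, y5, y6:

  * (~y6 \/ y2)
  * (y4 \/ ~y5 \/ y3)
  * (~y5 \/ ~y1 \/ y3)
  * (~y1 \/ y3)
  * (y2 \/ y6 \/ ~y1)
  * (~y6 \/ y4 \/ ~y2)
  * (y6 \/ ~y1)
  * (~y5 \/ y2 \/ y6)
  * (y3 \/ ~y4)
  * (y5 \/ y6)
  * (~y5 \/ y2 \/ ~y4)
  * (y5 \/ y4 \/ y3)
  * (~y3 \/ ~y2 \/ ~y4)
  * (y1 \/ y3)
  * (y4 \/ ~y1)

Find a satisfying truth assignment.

y1=False, y2=True, y3=True, y4=False, y5=True, y6=False

Check each clause:
  1. (y2 \/ ~y6) — ~y6 is true.
  2. (y3 \/ y4 \/ ~y5) — y3 is true.
  3. (~y1 \/ y3 \/ ~y5) — y3 is true.
  4. (~y1 \/ y3) — y3 is true.
  5. (~y1 \/ y6 \/ y2) — y2 is true.
  6. (~y6 \/ ~y2 \/ y4) — ~y6 is true.
  7. (~y1 \/ y6) — ~y1 is true.
  8. (y2 \/ y6 \/ ~y5) — y2 is true.
  9. (y3 \/ ~y4) — y3 is true.
  10. (y5 \/ y6) — y5 is true.
  11. (~y5 \/ ~y4 \/ y2) — y2 is true.
  12. (y5 \/ y4 \/ y3) — y3 is true.
  13. (~y4 \/ ~y3 \/ ~y2) — ~y4 is true.
  14. (y1 \/ y3) — y3 is true.
  15. (~y1 \/ y4) — ~y1 is true.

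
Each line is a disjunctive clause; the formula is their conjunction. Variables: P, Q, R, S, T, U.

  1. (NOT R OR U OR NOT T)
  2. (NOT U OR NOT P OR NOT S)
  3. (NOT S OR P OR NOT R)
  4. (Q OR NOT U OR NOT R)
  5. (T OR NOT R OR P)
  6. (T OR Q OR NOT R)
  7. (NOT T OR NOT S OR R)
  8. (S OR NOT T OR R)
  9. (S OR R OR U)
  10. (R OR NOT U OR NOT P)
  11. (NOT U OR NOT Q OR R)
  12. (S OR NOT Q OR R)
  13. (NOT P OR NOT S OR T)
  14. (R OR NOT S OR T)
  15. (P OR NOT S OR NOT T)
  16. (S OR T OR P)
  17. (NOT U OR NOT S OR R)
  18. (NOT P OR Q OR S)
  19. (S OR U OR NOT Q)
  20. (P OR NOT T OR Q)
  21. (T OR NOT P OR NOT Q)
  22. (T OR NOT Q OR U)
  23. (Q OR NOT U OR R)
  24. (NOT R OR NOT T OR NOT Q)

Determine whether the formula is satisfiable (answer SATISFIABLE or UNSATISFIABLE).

UNSATISFIABLE

R = True:
  T = True:
    propagation gives U=True, Q=True; an empty clause results — contradiction.
  T = False:
    propagation gives P=True, Q=True; an empty clause results — contradiction.
R = False:
  S = True:
    propagation gives T=False; an empty clause results — contradiction.
  S = False:
    propagation gives T=False, U=True, P=False; an empty clause results — contradiction.
Every branch closes, so no satisfying assignment exists.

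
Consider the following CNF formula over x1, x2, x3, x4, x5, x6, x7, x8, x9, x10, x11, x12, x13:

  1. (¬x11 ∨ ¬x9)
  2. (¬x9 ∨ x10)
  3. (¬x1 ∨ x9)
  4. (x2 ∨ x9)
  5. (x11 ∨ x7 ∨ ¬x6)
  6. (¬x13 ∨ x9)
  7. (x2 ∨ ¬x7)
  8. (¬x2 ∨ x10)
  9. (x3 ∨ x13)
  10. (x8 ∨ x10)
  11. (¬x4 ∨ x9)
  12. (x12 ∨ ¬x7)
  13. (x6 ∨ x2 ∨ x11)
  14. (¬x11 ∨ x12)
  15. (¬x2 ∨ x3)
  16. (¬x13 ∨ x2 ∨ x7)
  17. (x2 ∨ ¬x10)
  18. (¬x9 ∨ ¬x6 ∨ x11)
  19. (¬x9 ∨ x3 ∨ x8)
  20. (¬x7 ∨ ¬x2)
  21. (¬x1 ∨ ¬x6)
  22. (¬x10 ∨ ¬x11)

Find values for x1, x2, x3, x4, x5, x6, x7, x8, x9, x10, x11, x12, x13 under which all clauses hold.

x1=False, x2=True, x3=True, x4=True, x5=True, x6=False, x7=False, x8=False, x9=True, x10=True, x11=False, x12=False, x13=False

Pure literal: x1 appears only negated; assign x1 = False.
Pure literal: x3 appears only positively; assign x3 = True.
Set x2 = True and propagate.
  then x10 is forced to True.
  then x7 is forced to False.
  then x11 is forced to False.
  then x6 is forced to False.
Try x4 = True.
  then x9 is forced to True.
x5, x8, x12, x13 are now unconstrained; take x5 = True, x8 = False, x12 = False, x13 = False.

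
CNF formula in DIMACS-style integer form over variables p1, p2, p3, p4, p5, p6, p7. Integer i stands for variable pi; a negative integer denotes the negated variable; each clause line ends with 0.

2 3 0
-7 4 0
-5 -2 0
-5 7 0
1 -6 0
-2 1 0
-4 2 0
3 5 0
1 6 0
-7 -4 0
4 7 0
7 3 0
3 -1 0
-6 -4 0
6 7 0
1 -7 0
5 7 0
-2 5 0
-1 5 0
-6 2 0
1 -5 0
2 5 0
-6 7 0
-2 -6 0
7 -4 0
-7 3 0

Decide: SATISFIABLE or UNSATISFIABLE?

UNSATISFIABLE

p7 = True:
  propagation gives p4=True; an empty clause results — contradiction.
p7 = False:
  propagation gives p5=False; an empty clause results — contradiction.
Every branch closes, so no satisfying assignment exists.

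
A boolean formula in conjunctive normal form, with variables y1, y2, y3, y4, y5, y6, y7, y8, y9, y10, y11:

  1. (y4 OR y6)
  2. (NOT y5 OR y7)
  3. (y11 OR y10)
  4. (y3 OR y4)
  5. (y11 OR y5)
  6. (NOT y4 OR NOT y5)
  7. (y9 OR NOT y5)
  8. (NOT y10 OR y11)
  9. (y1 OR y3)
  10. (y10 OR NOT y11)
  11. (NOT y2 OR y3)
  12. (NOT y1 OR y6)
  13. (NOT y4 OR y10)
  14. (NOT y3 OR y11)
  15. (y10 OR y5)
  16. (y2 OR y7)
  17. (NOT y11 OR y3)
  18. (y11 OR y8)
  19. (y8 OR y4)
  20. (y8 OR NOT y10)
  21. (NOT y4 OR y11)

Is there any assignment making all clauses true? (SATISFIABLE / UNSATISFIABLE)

Pure literal: y6 appears only positively; assign y6 = True.
y7 occurs only positively in the remaining clauses — set y7 = True.
Set y1 = True and propagate.
For the remaining variables, y2 = True, y3 = True, y4 = False, y5 = False, y8 = True, y9 = True, y10 = True, y11 = True works.
Every clause has at least one true literal under this assignment.
So y1 = 1, y2 = 1, y3 = 1, y4 = 0, y5 = 0, y6 = 1, y7 = 1, y8 = 1, y9 = 1, y10 = 1, y11 = 1 is a satisfying assignment.

SATISFIABLE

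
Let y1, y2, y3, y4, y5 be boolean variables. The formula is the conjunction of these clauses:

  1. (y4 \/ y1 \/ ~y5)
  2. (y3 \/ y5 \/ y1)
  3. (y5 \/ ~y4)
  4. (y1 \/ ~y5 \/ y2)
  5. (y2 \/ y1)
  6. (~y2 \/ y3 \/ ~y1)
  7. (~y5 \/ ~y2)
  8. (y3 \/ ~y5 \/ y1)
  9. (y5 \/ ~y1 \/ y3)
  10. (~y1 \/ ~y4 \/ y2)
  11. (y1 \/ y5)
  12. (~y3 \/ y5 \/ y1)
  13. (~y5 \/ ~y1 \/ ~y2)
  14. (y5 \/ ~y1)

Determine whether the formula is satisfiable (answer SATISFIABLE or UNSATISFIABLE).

SATISFIABLE

Branch on y1: take y1 = True.
  then y5 is forced to True.
  then y2 is forced to False.
  then y4 is forced to False.
y3 is now unconstrained; take y3 = False.
So y1=T, y2=F, y3=F, y4=F, y5=T is a satisfying assignment.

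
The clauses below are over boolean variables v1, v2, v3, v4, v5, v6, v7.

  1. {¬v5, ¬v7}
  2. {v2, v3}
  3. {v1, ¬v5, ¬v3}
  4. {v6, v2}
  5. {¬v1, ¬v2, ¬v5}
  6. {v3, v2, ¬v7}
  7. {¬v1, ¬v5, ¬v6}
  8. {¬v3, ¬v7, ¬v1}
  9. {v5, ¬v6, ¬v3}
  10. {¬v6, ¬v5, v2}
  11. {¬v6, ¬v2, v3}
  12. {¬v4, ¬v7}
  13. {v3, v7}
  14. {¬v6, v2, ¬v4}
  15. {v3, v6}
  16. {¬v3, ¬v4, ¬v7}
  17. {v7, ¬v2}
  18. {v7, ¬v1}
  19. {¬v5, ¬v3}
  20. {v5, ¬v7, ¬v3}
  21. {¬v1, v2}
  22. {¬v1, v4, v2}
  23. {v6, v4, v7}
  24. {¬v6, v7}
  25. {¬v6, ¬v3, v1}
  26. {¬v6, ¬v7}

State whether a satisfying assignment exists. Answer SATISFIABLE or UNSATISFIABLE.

UNSATISFIABLE

v3 = True:
  propagation gives v5=False, v6=False, v2=True, v7=True; an empty clause results — contradiction.
v3 = False:
  propagation gives v2=True, v6=False; an empty clause results — contradiction.
Every branch closes, so no satisfying assignment exists.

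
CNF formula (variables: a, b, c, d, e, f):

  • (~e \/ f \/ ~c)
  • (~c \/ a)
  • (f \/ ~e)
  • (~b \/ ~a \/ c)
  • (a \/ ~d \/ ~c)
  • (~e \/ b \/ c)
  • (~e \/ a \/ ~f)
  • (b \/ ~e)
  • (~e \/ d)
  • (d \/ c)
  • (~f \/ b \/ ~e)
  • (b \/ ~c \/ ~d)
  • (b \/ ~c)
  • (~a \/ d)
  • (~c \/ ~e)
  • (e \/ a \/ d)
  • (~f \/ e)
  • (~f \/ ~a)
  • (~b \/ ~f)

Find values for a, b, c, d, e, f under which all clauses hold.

a=True, b=False, c=False, d=True, e=False, f=False

Check each clause:
  1. (f \/ ~c \/ ~e) — ~e is true.
  2. (~c \/ a) — a is true.
  3. (~e \/ f) — ~e is true.
  4. (~b \/ c \/ ~a) — ~b is true.
  5. (~d \/ ~c \/ a) — a is true.
  6. (b \/ c \/ ~e) — ~e is true.
  7. (~f \/ ~e \/ a) — a is true.
  8. (~e \/ b) — ~e is true.
  9. (~e \/ d) — ~e is true.
  10. (c \/ d) — d is true.
  11. (b \/ ~f \/ ~e) — ~f is true.
  12. (b \/ ~c \/ ~d) — ~c is true.
  13. (b \/ ~c) — ~c is true.
  14. (~a \/ d) — d is true.
  15. (~c \/ ~e) — ~e is true.
  16. (a \/ d \/ e) — a is true.
  17. (~f \/ e) — ~f is true.
  18. (~a \/ ~f) — ~f is true.
  19. (~f \/ ~b) — ~f is true.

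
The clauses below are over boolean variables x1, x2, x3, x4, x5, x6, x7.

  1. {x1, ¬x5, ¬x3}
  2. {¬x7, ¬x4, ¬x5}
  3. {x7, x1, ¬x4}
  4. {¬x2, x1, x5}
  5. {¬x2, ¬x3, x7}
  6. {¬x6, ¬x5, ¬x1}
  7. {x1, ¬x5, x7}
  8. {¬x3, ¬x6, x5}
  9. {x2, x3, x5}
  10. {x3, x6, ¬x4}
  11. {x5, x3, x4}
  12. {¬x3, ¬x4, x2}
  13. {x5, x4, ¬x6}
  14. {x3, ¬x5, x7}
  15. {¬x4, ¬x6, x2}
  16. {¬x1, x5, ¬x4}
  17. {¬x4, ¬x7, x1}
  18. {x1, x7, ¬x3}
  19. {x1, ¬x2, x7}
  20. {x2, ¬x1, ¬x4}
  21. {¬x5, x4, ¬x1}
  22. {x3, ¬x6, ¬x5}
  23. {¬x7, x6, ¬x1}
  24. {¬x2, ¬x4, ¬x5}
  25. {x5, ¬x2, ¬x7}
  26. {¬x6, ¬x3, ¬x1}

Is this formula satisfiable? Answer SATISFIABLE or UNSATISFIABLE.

Set x1 = False and propagate.
For the remaining variables, x2 = False, x3 = False, x4 = False, x5 = True, x6 = False, x7 = True works.
So x1=False, x2=False, x3=False, x4=False, x5=True, x6=False, x7=True is a satisfying assignment.

SATISFIABLE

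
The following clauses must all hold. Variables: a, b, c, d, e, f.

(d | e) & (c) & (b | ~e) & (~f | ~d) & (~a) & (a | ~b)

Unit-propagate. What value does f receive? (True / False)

False

(c) stands alone — c = True.
Unit clause (~a) sets a = False.
In (a | ~b), a is now false; ~b must hold, so b = False.
In (~e | b), b is now false; ~e must hold, so e = False.
In (e | d), e is now false; d must hold, so d = True.
(~d | ~f) with d = True leaves only ~f, so f = False.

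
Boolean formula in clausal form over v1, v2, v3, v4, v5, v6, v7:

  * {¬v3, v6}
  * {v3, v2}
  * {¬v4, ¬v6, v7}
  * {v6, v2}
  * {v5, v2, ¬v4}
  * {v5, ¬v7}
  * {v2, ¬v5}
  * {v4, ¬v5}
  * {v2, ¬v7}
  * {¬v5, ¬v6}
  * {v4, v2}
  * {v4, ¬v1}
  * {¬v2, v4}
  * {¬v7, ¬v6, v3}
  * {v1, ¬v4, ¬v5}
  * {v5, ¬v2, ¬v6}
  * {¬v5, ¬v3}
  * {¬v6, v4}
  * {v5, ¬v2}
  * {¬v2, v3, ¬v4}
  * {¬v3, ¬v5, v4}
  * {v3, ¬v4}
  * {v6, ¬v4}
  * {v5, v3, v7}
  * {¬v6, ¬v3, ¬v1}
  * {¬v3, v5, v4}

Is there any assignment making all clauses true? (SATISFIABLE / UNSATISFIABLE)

UNSATISFIABLE

v4 = True:
  propagation gives v3=True, v6=True, v7=True, v5=True; an empty clause results — contradiction.
v4 = False:
  propagation gives v5=False, v7=False, v2=True; an empty clause results — contradiction.
Every branch closes, so no satisfying assignment exists.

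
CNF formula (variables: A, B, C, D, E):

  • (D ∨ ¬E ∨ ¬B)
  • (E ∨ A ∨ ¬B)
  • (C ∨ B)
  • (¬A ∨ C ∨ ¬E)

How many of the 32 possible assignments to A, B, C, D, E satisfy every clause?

15

Case analysis on B and E:
  B=T, E=T: remaining (A,C,D) ∈ {(F,F,T); (F,T,T); (T,T,T)} — 3.
  B=T, E=F: remaining (A,C,D) ∈ {(T,F,F); (T,F,T); (T,T,F); (T,T,T)} — 4.
  B=F, E=T: remaining (A,C,D) ∈ {(F,T,F); (F,T,T); (T,T,F); (T,T,T)} — 4.
  B=F, E=F: remaining (A,C,D) ∈ {(F,T,F); (F,T,T); (T,T,F); (T,T,T)} — 4.
Total: 3 + 4 + 4 + 4 = 15.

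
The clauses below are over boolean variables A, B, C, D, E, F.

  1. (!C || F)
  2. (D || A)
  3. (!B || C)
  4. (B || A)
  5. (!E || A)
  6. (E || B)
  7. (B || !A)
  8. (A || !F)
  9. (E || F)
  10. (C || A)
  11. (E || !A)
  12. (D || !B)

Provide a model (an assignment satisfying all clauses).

A = 1  B = 1  C = 1  D = 1  E = 1  F = 1

Pure literal: D appears only positively; assign D = True.
Set A = True and propagate.
  then B is forced to True.
  then C is forced to True.
  then F is forced to True.
  then E is forced to True.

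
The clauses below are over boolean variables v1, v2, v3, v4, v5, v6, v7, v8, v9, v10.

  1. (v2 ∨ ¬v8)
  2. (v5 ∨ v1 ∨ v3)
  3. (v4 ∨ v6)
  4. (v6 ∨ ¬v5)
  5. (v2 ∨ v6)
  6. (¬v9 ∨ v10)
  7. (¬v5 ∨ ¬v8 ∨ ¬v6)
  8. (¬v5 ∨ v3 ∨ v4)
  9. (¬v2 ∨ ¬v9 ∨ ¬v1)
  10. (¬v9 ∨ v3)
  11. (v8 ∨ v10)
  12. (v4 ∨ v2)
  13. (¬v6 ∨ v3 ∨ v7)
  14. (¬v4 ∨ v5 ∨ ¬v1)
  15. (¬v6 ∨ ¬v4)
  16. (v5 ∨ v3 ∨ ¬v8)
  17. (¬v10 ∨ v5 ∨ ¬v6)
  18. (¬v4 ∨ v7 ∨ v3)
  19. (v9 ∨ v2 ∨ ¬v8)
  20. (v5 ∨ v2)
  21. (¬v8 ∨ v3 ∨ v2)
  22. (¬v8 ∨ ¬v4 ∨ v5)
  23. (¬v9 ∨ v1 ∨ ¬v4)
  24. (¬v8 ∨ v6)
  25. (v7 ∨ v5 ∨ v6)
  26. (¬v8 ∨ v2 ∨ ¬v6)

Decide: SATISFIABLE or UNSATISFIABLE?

SATISFIABLE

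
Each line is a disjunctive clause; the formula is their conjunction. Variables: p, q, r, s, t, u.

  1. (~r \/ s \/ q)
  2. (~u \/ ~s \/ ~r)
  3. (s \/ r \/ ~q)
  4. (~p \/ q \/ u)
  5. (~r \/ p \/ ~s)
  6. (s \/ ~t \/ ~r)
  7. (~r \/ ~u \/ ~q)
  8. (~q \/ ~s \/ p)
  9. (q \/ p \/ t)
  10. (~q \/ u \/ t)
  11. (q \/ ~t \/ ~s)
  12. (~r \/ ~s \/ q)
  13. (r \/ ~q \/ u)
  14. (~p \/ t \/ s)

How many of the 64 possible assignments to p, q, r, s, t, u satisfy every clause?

7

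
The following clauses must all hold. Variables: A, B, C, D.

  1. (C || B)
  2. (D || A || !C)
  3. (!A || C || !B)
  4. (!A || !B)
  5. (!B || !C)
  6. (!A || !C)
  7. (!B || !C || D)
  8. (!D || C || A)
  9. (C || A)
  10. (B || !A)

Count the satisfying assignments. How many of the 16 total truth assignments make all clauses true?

The models are:
  A=F B=F C=T D=T
Count: 1.

1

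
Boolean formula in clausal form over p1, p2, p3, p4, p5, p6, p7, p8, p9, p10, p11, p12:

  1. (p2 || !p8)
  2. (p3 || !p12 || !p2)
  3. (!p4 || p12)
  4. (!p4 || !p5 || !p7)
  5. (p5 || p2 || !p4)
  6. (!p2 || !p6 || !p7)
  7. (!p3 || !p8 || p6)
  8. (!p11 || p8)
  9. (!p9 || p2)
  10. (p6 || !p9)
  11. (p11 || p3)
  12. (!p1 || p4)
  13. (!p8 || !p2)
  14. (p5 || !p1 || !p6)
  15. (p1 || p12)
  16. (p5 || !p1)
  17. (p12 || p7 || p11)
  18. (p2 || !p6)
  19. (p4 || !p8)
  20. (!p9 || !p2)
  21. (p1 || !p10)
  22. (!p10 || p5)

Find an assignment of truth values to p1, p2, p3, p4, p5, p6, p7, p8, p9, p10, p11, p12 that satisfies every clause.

p1 = F  p2 = F  p3 = T  p4 = T  p5 = T  p6 = F  p7 = F  p8 = F  p9 = F  p10 = F  p11 = F  p12 = T

Pure literal: p9 appears only negated; assign p9 = False.
p10 occurs only negated in the remaining clauses — set p10 = False.
Set p1 = False and propagate.
  then p12 is forced to True.
Set p2 = False and propagate.
  then p8 is forced to False.
  then p11 is forced to False.
  then p3 is forced to True.
  then p6 is forced to False.
Set p4 = True and propagate.
  then p5 is forced to True.
  then p7 is forced to False.
Every clause has at least one true literal under this assignment.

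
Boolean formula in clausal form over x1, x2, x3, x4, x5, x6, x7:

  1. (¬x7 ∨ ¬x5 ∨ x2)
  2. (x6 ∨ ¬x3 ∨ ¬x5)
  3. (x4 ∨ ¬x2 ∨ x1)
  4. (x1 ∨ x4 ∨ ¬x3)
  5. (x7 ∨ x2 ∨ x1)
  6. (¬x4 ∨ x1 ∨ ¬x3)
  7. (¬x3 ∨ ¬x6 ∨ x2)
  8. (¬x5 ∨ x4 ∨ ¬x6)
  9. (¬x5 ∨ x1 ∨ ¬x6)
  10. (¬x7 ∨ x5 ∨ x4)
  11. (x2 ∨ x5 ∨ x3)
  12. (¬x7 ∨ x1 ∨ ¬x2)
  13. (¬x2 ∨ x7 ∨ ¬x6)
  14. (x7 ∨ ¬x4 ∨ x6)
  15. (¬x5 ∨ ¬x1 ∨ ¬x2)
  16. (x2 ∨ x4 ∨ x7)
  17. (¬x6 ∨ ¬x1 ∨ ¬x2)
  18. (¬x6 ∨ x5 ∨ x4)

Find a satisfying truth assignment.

x1=T, x2=T, x3=T, x4=T, x5=F, x6=F, x7=T

Check each clause:
  1. (x2 ∨ ¬x7 ∨ ¬x5) — x2 is true.
  2. (¬x3 ∨ x6 ∨ ¬x5) — ¬x5 is true.
  3. (x4 ∨ ¬x2 ∨ x1) — x1 is true.
  4. (x1 ∨ ¬x3 ∨ x4) — x1 is true.
  5. (x7 ∨ x2 ∨ x1) — x1 is true.
  6. (x1 ∨ ¬x3 ∨ ¬x4) — x1 is true.
  7. (¬x3 ∨ x2 ∨ ¬x6) — ¬x6 is true.
  8. (¬x6 ∨ ¬x5 ∨ x4) — ¬x6 is true.
  9. (¬x6 ∨ ¬x5 ∨ x1) — x1 is true.
  10. (x4 ∨ ¬x7 ∨ x5) — x4 is true.
  11. (x3 ∨ x5 ∨ x2) — x2 is true.
  12. (x1 ∨ ¬x7 ∨ ¬x2) — x1 is true.
  13. (x7 ∨ ¬x6 ∨ ¬x2) — ¬x6 is true.
  14. (x7 ∨ ¬x4 ∨ x6) — x7 is true.
  15. (¬x2 ∨ ¬x5 ∨ ¬x1) — ¬x5 is true.
  16. (x4 ∨ x2 ∨ x7) — x2 is true.
  17. (¬x1 ∨ ¬x2 ∨ ¬x6) — ¬x6 is true.
  18. (x4 ∨ ¬x6 ∨ x5) — ¬x6 is true.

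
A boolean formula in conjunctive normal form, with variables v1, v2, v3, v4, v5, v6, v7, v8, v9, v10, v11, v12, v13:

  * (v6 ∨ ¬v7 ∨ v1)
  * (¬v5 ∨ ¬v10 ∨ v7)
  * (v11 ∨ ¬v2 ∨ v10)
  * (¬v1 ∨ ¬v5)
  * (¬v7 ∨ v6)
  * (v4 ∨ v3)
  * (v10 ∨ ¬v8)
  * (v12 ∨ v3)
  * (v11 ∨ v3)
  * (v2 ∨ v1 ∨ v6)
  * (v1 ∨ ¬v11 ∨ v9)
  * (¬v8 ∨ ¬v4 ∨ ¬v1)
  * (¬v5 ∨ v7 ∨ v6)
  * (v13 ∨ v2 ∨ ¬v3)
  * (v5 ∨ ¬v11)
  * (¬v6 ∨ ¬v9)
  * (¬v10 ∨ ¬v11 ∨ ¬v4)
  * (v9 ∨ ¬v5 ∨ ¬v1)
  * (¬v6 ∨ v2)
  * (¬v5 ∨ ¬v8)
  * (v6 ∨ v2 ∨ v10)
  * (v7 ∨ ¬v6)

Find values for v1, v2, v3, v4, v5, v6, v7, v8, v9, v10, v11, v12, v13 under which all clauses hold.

Try v1 = True.
  then v5 is forced to False.
  then v11 is forced to False.
  then v3 is forced to True.
Try v2 = True.
  then v10 is forced to True.
Branch on v4: take v4 = False.
The remaining clauses are satisfied by v6 = True, v7 = True, v8 = True, v9 = False, v12 = False, v13 = False.

v1=T, v2=T, v3=T, v4=F, v5=F, v6=T, v7=T, v8=T, v9=F, v10=T, v11=F, v12=F, v13=F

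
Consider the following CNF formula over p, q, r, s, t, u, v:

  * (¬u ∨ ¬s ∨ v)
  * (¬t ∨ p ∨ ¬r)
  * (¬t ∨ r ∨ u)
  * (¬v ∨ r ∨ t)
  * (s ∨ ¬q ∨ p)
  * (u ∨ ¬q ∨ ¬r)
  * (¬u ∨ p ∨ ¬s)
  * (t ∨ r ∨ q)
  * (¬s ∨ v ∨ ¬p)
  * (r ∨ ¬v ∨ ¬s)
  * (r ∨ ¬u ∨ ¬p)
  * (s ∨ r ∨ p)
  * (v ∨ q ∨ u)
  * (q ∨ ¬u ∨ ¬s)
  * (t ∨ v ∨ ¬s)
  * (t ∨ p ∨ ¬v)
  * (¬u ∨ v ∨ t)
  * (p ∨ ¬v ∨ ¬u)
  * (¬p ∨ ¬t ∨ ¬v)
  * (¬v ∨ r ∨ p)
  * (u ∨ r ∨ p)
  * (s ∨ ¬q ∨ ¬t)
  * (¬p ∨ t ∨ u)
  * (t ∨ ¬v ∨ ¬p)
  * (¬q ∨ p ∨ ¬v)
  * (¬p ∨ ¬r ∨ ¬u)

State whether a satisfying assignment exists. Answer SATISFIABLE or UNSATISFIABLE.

p = True:
  t = True:
    propagation gives v=False, s=False, q=False, u=True; an empty clause results — contradiction.
  t = False:
    propagation gives u=True, r=True; an empty clause results — contradiction.
p = False:
  v = True:
    propagation gives t=True, r=False; an empty clause results — contradiction.
  v = False:
    u = True:
      propagation gives s=False, q=False, r=True; contradiction.
    u = False:
      propagation gives q=True, s=True, r=False; contradiction.
Every branch closes, so no satisfying assignment exists.

UNSATISFIABLE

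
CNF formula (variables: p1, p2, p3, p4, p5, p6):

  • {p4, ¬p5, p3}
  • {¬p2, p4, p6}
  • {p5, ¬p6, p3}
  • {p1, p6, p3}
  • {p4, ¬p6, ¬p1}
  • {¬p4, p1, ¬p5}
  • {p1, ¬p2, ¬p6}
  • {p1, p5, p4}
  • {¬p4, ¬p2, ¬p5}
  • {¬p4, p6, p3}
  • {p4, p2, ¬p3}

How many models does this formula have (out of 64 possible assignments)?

11

Split on p4, then p6.
  p4=T, p6=T: 5 of the 16 assignments to (p1,p2,p3,p5) work.
  p4=T, p6=F: 5 of the 16 assignments to (p1,p2,p3,p5) work.
  p4=F, p6=T: a clause becomes empty — 0.
  p4=F, p6=F: remaining (p1,p2,p3,p5) ∈ {(T,F,F,F)} — 1.
Total: 5 + 5 + 0 + 1 = 11.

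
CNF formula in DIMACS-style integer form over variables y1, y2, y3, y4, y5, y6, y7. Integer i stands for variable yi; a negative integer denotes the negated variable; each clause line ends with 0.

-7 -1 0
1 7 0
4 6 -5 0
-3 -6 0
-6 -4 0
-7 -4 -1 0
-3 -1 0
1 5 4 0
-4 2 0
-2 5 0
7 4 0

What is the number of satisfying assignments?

Satisfying assignments:
  y1=F y2=F y3=F y4=F y5=T y6=T y7=T
  y1=F y2=T y3=F y4=F y5=T y6=T y7=T
  y1=F y2=T y3=F y4=T y5=T y6=F y7=T
  y1=F y2=T y3=T y4=T y5=T y6=F y7=T
  y1=T y2=T y3=F y4=T y5=T y6=F y7=F
That's 5 in total.

5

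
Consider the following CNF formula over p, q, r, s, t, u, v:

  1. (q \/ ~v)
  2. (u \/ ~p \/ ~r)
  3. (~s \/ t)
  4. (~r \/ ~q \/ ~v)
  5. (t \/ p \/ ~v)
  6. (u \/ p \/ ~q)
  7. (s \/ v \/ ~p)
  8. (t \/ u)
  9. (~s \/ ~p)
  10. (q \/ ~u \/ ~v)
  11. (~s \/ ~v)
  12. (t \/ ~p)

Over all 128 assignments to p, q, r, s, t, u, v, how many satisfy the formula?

19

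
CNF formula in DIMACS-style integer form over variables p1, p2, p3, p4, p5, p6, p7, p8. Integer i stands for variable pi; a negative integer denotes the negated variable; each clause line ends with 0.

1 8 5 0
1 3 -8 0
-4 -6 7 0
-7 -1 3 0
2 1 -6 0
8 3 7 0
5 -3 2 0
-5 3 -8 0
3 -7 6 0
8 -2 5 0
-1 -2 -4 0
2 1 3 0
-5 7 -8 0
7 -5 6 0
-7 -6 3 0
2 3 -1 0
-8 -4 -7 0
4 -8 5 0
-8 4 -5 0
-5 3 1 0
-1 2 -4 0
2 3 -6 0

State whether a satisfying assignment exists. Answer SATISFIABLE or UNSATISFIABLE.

SATISFIABLE

Set p1 = False and propagate.
Set p2 = True and propagate.
Set p3 = True and propagate.
For the remaining variables, p4 = False, p5 = True, p6 = False, p7 = True, p8 = False works.
So p1=False, p2=True, p3=True, p4=False, p5=True, p6=False, p7=True, p8=False is a satisfying assignment.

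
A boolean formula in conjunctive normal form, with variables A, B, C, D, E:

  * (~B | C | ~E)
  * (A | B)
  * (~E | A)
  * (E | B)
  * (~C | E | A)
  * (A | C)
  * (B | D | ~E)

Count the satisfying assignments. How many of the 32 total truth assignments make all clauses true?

8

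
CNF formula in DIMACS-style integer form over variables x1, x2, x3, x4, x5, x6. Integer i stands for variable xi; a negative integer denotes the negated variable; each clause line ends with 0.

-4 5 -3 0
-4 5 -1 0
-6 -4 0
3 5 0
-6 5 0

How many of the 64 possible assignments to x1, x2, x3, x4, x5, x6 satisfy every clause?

28

Case analysis on x5 and x4:
  x5=T, x4=T: forces x6=F; x1, x2, x3 free → 2^3 = 8.
  x5=T, x4=F: x1, x2, x3, x6 free → 2^4 = 16.
  x5=F, x4=T: a clause becomes empty — 0.
  x5=F, x4=F: remaining (x1,x2,x3,x6) ∈ {(F,F,T,F); (F,T,T,F); (T,F,T,F); (T,T,T,F)} — 4.
Total: 8 + 16 + 0 + 4 = 28.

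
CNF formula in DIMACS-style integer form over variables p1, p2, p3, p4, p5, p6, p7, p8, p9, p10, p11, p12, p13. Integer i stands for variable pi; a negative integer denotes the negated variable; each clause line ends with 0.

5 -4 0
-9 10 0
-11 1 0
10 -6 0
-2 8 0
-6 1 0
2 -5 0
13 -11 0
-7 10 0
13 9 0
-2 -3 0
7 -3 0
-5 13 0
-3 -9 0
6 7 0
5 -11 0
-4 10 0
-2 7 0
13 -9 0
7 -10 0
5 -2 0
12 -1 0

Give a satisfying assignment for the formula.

p1=T, p2=T, p3=F, p4=T, p5=T, p6=T, p7=T, p8=T, p9=F, p10=T, p11=F, p12=T, p13=T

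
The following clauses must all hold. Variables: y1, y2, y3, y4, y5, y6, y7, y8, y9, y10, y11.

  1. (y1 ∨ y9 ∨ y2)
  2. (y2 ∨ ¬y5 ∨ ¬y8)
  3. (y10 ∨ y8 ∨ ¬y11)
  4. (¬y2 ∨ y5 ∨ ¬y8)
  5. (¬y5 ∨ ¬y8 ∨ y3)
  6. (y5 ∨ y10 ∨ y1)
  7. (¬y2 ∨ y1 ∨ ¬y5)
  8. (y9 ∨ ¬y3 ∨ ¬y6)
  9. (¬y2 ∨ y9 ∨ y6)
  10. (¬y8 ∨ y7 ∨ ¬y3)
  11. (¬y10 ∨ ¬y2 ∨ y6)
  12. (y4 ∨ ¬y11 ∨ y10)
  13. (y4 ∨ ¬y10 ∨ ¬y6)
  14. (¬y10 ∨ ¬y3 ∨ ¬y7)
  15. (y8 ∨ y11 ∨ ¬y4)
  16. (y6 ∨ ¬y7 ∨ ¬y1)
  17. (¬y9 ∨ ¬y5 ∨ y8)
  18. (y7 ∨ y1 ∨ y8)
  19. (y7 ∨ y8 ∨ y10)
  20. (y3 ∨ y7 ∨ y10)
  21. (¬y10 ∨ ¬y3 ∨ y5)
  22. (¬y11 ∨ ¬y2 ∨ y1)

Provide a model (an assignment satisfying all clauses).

y1=False, y2=False, y3=False, y4=False, y5=False, y6=False, y7=True, y8=False, y9=True, y10=True, y11=False

Check each clause:
  1. (y1 ∨ y9 ∨ y2) — y9 is true.
  2. (¬y8 ∨ y2 ∨ ¬y5) — ¬y8 is true.
  3. (y8 ∨ y10 ∨ ¬y11) — y10 is true.
  4. (y5 ∨ ¬y8 ∨ ¬y2) — ¬y8 is true.
  5. (y3 ∨ ¬y5 ∨ ¬y8) — ¬y8 is true.
  6. (y5 ∨ y1 ∨ y10) — y10 is true.
  7. (y1 ∨ ¬y5 ∨ ¬y2) — ¬y5 is true.
  8. (y9 ∨ ¬y6 ∨ ¬y3) — y9 is true.
  9. (y9 ∨ ¬y2 ∨ y6) — y9 is true.
  10. (¬y8 ∨ ¬y3 ∨ y7) — ¬y8 is true.
  11. (¬y2 ∨ y6 ∨ ¬y10) — ¬y2 is true.
  12. (y4 ∨ ¬y11 ∨ y10) — y10 is true.
  13. (¬y6 ∨ ¬y10 ∨ y4) — ¬y6 is true.
  14. (¬y7 ∨ ¬y3 ∨ ¬y10) — ¬y3 is true.
  15. (y11 ∨ ¬y4 ∨ y8) — ¬y4 is true.
  16. (y6 ∨ ¬y7 ∨ ¬y1) — ¬y1 is true.
  17. (¬y9 ∨ y8 ∨ ¬y5) — ¬y5 is true.
  18. (y8 ∨ y7 ∨ y1) — y7 is true.
  19. (y8 ∨ y10 ∨ y7) — y10 is true.
  20. (y7 ∨ y10 ∨ y3) — y10 is true.
  21. (¬y3 ∨ y5 ∨ ¬y10) — ¬y3 is true.
  22. (¬y2 ∨ ¬y11 ∨ y1) — ¬y11 is true.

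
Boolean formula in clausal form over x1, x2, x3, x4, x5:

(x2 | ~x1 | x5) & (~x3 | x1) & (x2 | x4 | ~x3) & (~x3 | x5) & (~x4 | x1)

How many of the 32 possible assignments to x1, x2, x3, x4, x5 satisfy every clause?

13

Case analysis on x1 and x3:
  x1=T, x3=T: remaining (x2,x4,x5) ∈ {(F,T,T); (T,F,T); (T,T,T)} — 3.
  x1=T, x3=F: x4 free; 3 ways for (x2,x5) × 2^1 = 6.
  x1=F, x3=T: a clause becomes empty — 0.
  x1=F, x3=F: remaining (x2,x4,x5) ∈ {(F,F,F); (F,F,T); (T,F,F); (T,F,T)} — 4.
Total: 3 + 6 + 0 + 4 = 13.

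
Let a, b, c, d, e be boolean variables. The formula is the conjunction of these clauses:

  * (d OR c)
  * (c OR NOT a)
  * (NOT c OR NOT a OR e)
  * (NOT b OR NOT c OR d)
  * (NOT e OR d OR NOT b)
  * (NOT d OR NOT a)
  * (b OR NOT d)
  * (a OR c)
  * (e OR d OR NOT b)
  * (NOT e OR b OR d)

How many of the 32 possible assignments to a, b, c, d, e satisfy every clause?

3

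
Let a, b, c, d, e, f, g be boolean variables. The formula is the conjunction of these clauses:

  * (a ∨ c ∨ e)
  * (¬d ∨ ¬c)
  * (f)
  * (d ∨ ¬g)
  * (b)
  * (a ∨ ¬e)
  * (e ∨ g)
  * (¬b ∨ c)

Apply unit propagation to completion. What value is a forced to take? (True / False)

True

(f) is a unit clause: f = True.
(b) is a unit clause: b = True.
In (¬b ∨ c), ¬b is now false; c must hold, so c = True.
(¬d ∨ ¬c): since c = True, the clause reduces to (¬d). d = False.
In (d ∨ ¬g), d is now false; ¬g must hold, so g = False.
From (e ∨ g) and g = False: e = True.
(¬e ∨ a): since e = True, the clause reduces to (a). a = True.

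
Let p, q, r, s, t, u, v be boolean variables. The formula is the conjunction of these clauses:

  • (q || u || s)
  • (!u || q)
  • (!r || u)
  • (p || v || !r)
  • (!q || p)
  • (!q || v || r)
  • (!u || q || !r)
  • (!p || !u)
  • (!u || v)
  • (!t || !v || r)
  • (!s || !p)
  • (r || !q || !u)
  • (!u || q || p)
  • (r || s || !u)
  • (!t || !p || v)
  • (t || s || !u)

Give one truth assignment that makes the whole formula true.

p = False, q = False, r = False, s = True, t = False, u = False, v = False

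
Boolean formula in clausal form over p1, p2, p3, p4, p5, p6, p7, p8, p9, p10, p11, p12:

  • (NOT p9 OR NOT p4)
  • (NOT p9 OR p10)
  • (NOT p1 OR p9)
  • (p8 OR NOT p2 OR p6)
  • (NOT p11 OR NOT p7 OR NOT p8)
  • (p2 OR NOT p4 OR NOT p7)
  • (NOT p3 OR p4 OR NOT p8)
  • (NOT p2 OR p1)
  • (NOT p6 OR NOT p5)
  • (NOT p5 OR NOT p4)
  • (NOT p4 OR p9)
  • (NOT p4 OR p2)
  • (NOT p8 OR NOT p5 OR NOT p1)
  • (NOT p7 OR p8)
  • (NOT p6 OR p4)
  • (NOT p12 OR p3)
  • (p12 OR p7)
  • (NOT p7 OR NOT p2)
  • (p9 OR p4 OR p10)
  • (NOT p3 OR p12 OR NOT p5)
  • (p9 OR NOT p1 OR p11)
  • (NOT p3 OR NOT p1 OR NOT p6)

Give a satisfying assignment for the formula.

p1 = 0, p2 = 0, p3 = 1, p4 = 0, p5 = 0, p6 = 0, p7 = 0, p8 = 0, p9 = 1, p10 = 1, p11 = 1, p12 = 1

Check each clause:
  1. (NOT p9 OR NOT p4) — NOT p4 is true.
  2. (NOT p9 OR p10) — p10 is true.
  3. (NOT p1 OR p9) — p9 is true.
  4. (NOT p2 OR p8 OR p6) — NOT p2 is true.
  5. (NOT p7 OR NOT p11 OR NOT p8) — NOT p8 is true.
  6. (NOT p7 OR p2 OR NOT p4) — NOT p7 is true.
  7. (NOT p3 OR p4 OR NOT p8) — NOT p8 is true.
  8. (NOT p2 OR p1) — NOT p2 is true.
  9. (NOT p5 OR NOT p6) — NOT p6 is true.
  10. (NOT p4 OR NOT p5) — NOT p5 is true.
  11. (NOT p4 OR p9) — p9 is true.
  12. (NOT p4 OR p2) — NOT p4 is true.
  13. (NOT p1 OR NOT p8 OR NOT p5) — NOT p8 is true.
  14. (NOT p7 OR p8) — NOT p7 is true.
  15. (p4 OR NOT p6) — NOT p6 is true.
  16. (NOT p12 OR p3) — p3 is true.
  17. (p7 OR p12) — p12 is true.
  18. (NOT p7 OR NOT p2) — NOT p7 is true.
  19. (p10 OR p9 OR p4) — p9 is true.
  20. (p12 OR NOT p5 OR NOT p3) — NOT p5 is true.
  21. (p11 OR p9 OR NOT p1) — p9 is true.
  22. (NOT p1 OR NOT p6 OR NOT p3) — NOT p6 is true.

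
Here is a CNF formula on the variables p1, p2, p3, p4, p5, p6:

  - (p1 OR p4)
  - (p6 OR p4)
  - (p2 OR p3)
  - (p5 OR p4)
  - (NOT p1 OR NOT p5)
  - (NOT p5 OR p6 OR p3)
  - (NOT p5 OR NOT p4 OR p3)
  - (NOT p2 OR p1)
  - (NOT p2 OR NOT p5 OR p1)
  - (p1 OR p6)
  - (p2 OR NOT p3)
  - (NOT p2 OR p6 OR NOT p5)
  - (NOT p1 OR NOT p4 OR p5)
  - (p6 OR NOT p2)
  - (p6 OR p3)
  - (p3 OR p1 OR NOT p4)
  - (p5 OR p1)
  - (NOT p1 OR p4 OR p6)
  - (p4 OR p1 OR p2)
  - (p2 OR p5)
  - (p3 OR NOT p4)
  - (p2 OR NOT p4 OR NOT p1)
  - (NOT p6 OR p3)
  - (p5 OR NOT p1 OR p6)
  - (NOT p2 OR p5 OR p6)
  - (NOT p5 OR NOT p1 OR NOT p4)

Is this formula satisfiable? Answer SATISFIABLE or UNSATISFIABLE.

UNSATISFIABLE

p1 = True:
  propagation gives p5=False, p4=True; an empty clause results — contradiction.
p1 = False:
  propagation gives p4=True, p2=False, p3=True; an empty clause results — contradiction.
Every branch closes, so no satisfying assignment exists.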